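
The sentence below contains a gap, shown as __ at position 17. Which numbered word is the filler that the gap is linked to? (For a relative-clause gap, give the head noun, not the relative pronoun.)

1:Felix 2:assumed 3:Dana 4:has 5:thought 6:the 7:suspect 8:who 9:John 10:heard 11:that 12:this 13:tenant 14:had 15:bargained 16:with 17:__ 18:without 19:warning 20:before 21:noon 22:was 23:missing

7

The gap at 17 is the prepositional object of "bargained", inside a relative clause.
The relative pronoun is "who" (word 8); it is bound by the head noun immediately before it.
Its filler is the head noun "suspect", at word 7.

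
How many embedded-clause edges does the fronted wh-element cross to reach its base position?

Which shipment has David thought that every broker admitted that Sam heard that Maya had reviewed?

3

"which shipment" is extracted from the object of "reviewed".
Boundaries crossed, outermost first: [that], [that], [that] — 3 in total.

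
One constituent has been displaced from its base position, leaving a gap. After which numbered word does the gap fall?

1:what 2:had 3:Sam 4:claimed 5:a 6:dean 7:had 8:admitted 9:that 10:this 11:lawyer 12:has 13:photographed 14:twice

The displaced element is "what" (word 1).
It is linked across 2 clause boundaries (Ø → that).
It functions as the direct object of "photographed", so the gap sits immediately after word 13 ("photographed").
Base order: Sam had claimed a dean had admitted that this lawyer has photographed what twice.

13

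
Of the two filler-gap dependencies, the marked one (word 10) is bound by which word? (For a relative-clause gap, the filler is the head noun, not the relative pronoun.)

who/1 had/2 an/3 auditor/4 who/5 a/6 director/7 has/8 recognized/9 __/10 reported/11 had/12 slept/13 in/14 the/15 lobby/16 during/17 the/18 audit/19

The marked gap is inside the relative clause, the direct object of "recognized".
Its filler is the head noun "auditor" (via "who"), at word 4.
(The other dependency links word 1 to a gap after word 11.)

4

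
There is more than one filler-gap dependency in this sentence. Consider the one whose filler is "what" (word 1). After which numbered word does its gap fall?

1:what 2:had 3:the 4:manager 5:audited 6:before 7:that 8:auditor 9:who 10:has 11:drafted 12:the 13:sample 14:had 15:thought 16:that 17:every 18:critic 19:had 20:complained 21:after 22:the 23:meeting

5

The displaced element is "what" (word 1).
It functions as the direct object of "audited", so the gap sits immediately after word 5 ("audited").
Base order: The manager had audited what before that auditor who has drafted the sample had thought that every critic had complained after the meeting.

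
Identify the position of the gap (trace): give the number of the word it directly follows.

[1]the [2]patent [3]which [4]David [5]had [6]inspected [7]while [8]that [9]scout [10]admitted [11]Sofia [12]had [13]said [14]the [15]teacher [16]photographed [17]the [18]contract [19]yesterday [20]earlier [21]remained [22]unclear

6

The displaced element is "the patent" (word 2).
It functions as the direct object of "inspected", so the gap sits immediately after word 6 ("inspected").
Base order: David had inspected the patent while that scout admitted Sofia had said the teacher photographed the contract yesterday earlier.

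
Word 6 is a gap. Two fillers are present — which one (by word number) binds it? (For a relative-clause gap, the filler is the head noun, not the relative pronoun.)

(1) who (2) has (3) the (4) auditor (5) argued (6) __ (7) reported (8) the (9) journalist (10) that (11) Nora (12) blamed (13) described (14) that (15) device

The marked gap is the subject of "reported".
Its filler is the fronted wh-phrase "who", at word 1.
(The other dependency links word 9 to a gap after word 12.)

1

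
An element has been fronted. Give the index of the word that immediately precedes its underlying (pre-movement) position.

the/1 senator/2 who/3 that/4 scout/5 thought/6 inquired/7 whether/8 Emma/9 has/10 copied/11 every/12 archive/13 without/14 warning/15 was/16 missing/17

The displaced element is "the senator" (word 2).
It is linked across 1 clause boundary (Ø).
It functions as the subject of "inquired", so the gap sits immediately after word 6 ("thought").
Base order: That scout thought the senator inquired whether Emma has copied every archive without warning.

6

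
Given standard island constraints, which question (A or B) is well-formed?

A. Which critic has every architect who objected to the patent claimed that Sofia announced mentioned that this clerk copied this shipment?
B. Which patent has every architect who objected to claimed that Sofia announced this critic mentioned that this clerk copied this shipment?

In B, the wh-phrase is extracted from inside a complex-NP island (relative clause) (introduced by "who"), which blocks movement.
In A, the extraction path crosses only that-complement boundaries, which are transparent.
So A is grammatical.

A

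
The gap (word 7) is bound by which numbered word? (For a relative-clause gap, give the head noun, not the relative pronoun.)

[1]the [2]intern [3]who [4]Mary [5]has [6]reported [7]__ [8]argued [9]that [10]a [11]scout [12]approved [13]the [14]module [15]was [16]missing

The gap at 7 is the subject of "argued", inside a relative clause.
The relative pronoun is "who" (word 3); it is bound by the head noun immediately before it.
Its filler is the head noun "intern", at word 2.

2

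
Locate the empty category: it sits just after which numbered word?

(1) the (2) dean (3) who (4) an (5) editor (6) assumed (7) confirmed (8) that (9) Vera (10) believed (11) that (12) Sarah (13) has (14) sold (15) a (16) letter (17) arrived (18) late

The displaced element is "the dean" (word 2).
It is linked across 1 clause boundary (Ø).
It functions as the subject of "confirmed", so the gap sits immediately after word 6 ("assumed").
Base order: An editor assumed that the dean confirmed that Vera believed that Sarah has sold a letter.

6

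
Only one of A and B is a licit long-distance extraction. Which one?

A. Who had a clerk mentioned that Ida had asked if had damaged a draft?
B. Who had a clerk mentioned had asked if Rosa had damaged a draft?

B

In A, the wh-phrase is extracted from inside a wh-island (introduced by "if"), which blocks movement.
In B, the extraction path crosses only that-complement boundaries, which are transparent.
So B is grammatical.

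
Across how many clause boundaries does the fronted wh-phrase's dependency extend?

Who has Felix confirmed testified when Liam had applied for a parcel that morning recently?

1

"who" is extracted from the subject of "testified".
Boundaries crossed, outermost first: [Ø] — 1 in total.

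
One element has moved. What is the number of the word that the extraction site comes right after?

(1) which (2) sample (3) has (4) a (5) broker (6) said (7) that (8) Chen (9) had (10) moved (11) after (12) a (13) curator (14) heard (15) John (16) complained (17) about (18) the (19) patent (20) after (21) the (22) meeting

10

The displaced element is "which sample" (word 2).
It is linked across 1 clause boundary (that).
It functions as the direct object of "moved", so the gap sits immediately after word 10 ("moved").
Base order: A broker has said that Chen had moved which sample after a curator heard John complained about the patent after the meeting.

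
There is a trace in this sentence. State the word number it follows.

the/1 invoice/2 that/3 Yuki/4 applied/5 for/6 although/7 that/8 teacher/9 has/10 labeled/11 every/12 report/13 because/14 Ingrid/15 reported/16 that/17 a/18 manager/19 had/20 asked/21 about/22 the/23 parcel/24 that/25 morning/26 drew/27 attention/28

6

The displaced element is "the invoice" (word 2).
It functions as the object of the preposition "for" of "applied", so the gap sits immediately after word 6 ("for").
Base order: Yuki applied for the invoice although that teacher has labeled every report because Ingrid reported that a manager had asked about the parcel that morning.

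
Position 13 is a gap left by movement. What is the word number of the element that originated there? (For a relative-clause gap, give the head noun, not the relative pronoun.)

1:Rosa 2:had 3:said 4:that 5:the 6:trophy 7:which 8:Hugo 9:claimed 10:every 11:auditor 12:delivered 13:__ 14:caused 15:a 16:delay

6

The gap at 13 is the object of "delivered", inside a relative clause.
The relative pronoun is "which" (word 7); it is bound by the head noun immediately before it.
Its filler is the head noun "trophy", at word 6.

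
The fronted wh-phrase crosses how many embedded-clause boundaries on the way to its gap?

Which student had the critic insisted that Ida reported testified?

2

"which student" is extracted from the subject of "testified".
Boundaries crossed, outermost first: [that], [Ø] — 2 in total.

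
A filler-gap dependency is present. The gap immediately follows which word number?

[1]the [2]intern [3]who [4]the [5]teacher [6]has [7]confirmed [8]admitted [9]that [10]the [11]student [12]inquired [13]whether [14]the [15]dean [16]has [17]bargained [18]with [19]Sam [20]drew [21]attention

The displaced element is "the intern" (word 2).
It is linked across 1 clause boundary (Ø).
It functions as the subject of "admitted", so the gap sits immediately after word 7 ("confirmed").
Base order: The teacher has confirmed the intern admitted that the student inquired whether the dean has bargained with Sam.

7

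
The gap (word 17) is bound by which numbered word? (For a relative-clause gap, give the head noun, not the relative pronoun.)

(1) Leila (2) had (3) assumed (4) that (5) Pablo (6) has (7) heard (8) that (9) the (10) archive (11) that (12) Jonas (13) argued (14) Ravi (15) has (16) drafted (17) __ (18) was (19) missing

10

The gap at 17 is the object of "drafted", inside a relative clause.
The relative pronoun is "that" (word 11); it is bound by the head noun immediately before it.
Its filler is the head noun "archive", at word 10.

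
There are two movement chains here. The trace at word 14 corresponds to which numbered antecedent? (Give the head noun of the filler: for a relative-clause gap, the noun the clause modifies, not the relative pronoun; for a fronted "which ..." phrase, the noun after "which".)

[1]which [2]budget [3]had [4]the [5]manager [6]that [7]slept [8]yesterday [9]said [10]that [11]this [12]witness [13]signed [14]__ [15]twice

The marked gap is the direct object of "signed".
Its filler is the fronted wh-phrase "which budget", at word 2.
(The other dependency links word 5 to a gap after word 6.)

2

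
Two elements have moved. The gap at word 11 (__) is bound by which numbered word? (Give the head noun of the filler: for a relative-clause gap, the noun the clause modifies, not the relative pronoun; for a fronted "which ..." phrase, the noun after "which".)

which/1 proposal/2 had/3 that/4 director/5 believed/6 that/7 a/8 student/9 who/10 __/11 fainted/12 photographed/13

The marked gap is inside the relative clause, the subject of "fainted".
Its filler is the head noun "student" (via "who"), at word 9.
(The other dependency links word 2 to a gap after word 13.)

9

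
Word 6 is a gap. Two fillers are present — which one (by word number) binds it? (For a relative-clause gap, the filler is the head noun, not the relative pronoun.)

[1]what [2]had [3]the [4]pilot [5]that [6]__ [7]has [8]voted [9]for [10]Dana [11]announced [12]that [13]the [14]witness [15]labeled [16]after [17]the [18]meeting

The marked gap is inside the relative clause, the subject of "voted".
Its filler is the head noun "pilot" (via "that"), at word 4.
(The other dependency links word 1 to a gap after word 15.)

4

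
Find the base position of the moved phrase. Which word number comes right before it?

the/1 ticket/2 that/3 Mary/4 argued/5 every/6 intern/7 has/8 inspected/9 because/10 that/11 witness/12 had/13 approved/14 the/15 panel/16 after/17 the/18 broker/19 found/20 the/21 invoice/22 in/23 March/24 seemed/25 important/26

The displaced element is "the ticket" (word 2).
It is linked across 1 clause boundary (Ø).
It functions as the direct object of "inspected", so the gap sits immediately after word 9 ("inspected").
Base order: Mary argued every intern has inspected the ticket because that witness had approved the panel after the broker found the invoice in March.

9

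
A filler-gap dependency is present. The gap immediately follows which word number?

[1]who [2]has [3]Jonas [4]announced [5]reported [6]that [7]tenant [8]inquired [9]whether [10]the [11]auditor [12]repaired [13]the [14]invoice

The displaced element is "who" (word 1).
It is linked across 1 clause boundary (Ø).
It functions as the subject of "reported", so the gap sits immediately after word 4 ("announced").
Base order: Jonas has announced that who reported that tenant inquired whether the auditor repaired the invoice.

4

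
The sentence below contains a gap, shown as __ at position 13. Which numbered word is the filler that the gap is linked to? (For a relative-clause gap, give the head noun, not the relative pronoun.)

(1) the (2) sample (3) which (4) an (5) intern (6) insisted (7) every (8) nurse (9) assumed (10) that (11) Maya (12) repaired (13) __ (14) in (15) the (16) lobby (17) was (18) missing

2

The gap at 13 is the object of "repaired", inside a relative clause.
The relative pronoun is "which" (word 3); it is bound by the head noun immediately before it.
Its filler is the head noun "sample", at word 2.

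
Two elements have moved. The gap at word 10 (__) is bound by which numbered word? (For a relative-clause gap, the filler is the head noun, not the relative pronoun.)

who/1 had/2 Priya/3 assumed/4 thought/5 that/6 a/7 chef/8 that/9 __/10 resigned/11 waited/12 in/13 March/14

8

The marked gap is inside the relative clause, the subject of "resigned".
Its filler is the head noun "chef" (via "that"), at word 8.
(The other dependency links word 1 to a gap after word 4.)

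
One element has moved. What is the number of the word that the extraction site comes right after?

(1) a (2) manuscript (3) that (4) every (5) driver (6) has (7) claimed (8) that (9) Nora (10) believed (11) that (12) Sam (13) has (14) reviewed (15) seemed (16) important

The displaced element is "a manuscript" (word 2).
It is linked across 2 clause boundaries (that → that).
It functions as the direct object of "reviewed", so the gap sits immediately after word 14 ("reviewed").
Base order: Every driver has claimed that Nora believed that Sam has reviewed a manuscript.

14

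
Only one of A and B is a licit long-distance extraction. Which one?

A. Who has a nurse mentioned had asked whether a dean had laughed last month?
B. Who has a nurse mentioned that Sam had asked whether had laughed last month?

A

In B, the wh-phrase is extracted from inside a wh-island (introduced by "whether"), which blocks movement.
In A, the extraction path crosses only that-complement boundaries, which are transparent.
So A is grammatical.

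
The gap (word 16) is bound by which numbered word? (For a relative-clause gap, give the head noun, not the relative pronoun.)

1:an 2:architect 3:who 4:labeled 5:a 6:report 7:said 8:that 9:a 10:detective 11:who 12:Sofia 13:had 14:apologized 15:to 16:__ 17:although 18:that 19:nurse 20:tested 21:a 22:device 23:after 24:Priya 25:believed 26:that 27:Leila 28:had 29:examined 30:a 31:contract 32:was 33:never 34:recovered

10

The gap at 16 is the prepositional object of "apologized", inside a relative clause.
The relative pronoun is "who" (word 11); it is bound by the head noun immediately before it.
Its filler is the head noun "detective", at word 10.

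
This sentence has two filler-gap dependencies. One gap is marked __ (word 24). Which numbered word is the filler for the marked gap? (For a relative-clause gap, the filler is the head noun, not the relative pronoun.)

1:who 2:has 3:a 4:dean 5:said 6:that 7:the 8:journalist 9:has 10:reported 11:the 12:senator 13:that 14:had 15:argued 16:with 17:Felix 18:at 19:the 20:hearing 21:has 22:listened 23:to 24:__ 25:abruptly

The marked gap is the object of the preposition "to" of "listened".
Its filler is the fronted wh-phrase "who", at word 1.
(The other dependency links word 12 to a gap after word 13.)

1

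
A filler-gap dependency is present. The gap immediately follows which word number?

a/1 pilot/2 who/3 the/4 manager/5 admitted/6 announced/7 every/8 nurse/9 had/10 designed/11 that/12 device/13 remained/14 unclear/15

The displaced element is "a pilot" (word 2).
It is linked across 1 clause boundary (Ø).
It functions as the subject of "announced", so the gap sits immediately after word 6 ("admitted").
Base order: The manager admitted that a pilot announced every nurse had designed that device.

6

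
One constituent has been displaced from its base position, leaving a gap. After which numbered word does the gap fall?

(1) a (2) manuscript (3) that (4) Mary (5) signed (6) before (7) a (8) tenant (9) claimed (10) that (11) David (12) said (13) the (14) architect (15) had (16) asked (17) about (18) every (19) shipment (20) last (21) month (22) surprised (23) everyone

5

The displaced element is "a manuscript" (word 2).
It functions as the direct object of "signed", so the gap sits immediately after word 5 ("signed").
Base order: Mary signed a manuscript before a tenant claimed that David said the architect had asked about every shipment last month.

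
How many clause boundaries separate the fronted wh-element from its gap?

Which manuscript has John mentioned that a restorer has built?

1

"which manuscript" is extracted from the object of "built".
Boundaries crossed, outermost first: [that] — 1 in total.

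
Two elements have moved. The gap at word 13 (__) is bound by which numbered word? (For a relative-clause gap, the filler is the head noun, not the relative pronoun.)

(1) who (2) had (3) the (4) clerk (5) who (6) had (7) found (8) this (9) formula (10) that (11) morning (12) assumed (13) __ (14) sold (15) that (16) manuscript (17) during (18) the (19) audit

The marked gap is the subject of "sold".
Its filler is the fronted wh-phrase "who", at word 1.
(The other dependency links word 4 to a gap after word 5.)

1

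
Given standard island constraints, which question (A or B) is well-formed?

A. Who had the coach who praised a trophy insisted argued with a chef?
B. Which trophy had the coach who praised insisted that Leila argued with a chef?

A

In B, the wh-phrase is extracted from inside a complex-NP island (relative clause) (introduced by "who"), which blocks movement.
In A, the extraction path crosses only that-complement boundaries, which are transparent.
So A is grammatical.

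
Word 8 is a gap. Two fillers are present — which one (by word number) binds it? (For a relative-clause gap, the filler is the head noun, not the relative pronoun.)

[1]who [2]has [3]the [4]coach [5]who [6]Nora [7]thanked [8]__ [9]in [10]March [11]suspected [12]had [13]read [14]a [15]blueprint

4

The marked gap is inside the relative clause, the direct object of "thanked".
Its filler is the head noun "coach" (via "who"), at word 4.
(The other dependency links word 1 to a gap after word 11.)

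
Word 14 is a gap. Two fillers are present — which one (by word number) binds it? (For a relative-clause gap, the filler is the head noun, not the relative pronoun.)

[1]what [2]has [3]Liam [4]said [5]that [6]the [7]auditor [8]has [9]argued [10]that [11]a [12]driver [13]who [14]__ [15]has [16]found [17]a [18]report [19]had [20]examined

12

The marked gap is inside the relative clause, the subject of "found".
Its filler is the head noun "driver" (via "who"), at word 12.
(The other dependency links word 1 to a gap after word 20.)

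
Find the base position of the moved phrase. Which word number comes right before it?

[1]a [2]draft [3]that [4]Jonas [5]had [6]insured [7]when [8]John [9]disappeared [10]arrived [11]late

The displaced element is "a draft" (word 2).
It functions as the direct object of "insured", so the gap sits immediately after word 6 ("insured").
Base order: Jonas had insured a draft when John disappeared.

6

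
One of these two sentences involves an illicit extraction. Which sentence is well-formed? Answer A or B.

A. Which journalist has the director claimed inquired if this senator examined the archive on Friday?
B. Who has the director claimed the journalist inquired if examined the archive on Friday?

In B, the wh-phrase is extracted from inside a wh-island (introduced by "if"), which blocks movement.
In A, the extraction path crosses only that-complement boundaries, which are transparent.
So A is grammatical.

A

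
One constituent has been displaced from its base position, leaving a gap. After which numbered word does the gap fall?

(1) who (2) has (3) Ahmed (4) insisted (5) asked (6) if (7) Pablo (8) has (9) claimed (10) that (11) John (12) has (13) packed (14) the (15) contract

4

The displaced element is "who" (word 1).
It is linked across 1 clause boundary (Ø).
It functions as the subject of "asked", so the gap sits immediately after word 4 ("insisted").
Base order: Ahmed has insisted that who asked if Pablo has claimed that John has packed the contract.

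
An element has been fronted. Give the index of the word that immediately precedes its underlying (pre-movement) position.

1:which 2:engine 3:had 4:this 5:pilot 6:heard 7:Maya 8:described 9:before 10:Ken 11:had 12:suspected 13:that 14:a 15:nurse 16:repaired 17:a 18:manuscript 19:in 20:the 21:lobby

8

The displaced element is "which engine" (word 2).
It is linked across 1 clause boundary (Ø).
It functions as the direct object of "described", so the gap sits immediately after word 8 ("described").
Base order: This pilot had heard Maya described which engine before Ken had suspected that a nurse repaired a manuscript in the lobby.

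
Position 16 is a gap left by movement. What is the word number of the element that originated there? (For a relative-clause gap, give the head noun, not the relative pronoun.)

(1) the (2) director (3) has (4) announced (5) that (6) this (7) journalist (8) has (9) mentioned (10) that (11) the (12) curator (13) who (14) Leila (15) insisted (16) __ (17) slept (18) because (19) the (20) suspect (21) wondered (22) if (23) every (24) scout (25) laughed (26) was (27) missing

12

The gap at 16 is the subject of "slept", inside a relative clause.
The relative pronoun is "who" (word 13); it is bound by the head noun immediately before it.
Its filler is the head noun "curator", at word 12.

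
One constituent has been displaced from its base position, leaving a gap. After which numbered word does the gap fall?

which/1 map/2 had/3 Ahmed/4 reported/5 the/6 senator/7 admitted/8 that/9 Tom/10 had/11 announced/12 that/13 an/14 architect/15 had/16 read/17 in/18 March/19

17

The displaced element is "which map" (word 2).
It is linked across 3 clause boundaries (Ø → that → that).
It functions as the direct object of "read", so the gap sits immediately after word 17 ("read").
Base order: Ahmed had reported the senator admitted that Tom had announced that an architect had read which map in March.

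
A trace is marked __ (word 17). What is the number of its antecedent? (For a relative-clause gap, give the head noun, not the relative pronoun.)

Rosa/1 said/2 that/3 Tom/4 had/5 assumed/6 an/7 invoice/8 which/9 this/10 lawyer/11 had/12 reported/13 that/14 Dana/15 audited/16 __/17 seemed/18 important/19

The gap at 17 is the object of "audited", inside a relative clause.
The relative pronoun is "which" (word 9); it is bound by the head noun immediately before it.
Its filler is the head noun "invoice", at word 8.

8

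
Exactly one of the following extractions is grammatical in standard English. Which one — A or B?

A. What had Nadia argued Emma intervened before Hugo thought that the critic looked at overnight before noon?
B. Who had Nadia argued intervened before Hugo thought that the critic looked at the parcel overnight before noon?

B

In A, the wh-phrase is extracted from inside an adjunct island (introduced by "before"), which blocks movement.
In B, the extraction path crosses only that-complement boundaries, which are transparent.
So B is grammatical.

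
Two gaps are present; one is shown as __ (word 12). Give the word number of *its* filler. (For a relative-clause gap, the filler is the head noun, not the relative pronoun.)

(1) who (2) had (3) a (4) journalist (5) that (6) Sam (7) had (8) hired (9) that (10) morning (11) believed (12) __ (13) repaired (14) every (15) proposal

The marked gap is the subject of "repaired".
Its filler is the fronted wh-phrase "who", at word 1.
(The other dependency links word 4 to a gap after word 8.)

1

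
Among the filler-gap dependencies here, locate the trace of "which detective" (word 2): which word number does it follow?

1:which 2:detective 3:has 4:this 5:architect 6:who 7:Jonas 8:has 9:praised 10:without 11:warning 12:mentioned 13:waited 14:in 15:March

12

The displaced element is "which detective" (word 2).
It is linked across 1 clause boundary (Ø).
It functions as the subject of "waited", so the gap sits immediately after word 12 ("mentioned").
Base order: This architect who Jonas has praised without warning has mentioned that which detective waited in March.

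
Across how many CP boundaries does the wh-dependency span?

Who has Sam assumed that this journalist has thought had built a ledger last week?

"who" is extracted from the subject of "built".
Boundaries crossed, outermost first: [that], [Ø] — 2 in total.

2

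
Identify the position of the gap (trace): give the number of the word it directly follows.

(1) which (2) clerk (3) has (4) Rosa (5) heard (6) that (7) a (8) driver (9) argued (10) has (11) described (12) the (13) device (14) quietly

9

The displaced element is "which clerk" (word 2).
It is linked across 2 clause boundaries (that → Ø).
It functions as the subject of "described", so the gap sits immediately after word 9 ("argued").
Base order: Rosa has heard that a driver argued that which clerk has described the device quietly.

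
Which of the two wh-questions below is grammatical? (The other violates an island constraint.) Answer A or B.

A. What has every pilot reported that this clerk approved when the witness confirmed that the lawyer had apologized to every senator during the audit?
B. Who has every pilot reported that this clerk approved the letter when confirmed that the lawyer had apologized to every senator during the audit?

In B, the wh-phrase is extracted from inside an adjunct island (introduced by "when"), which blocks movement.
In A, the extraction path crosses only that-complement boundaries, which are transparent.
So A is grammatical.

A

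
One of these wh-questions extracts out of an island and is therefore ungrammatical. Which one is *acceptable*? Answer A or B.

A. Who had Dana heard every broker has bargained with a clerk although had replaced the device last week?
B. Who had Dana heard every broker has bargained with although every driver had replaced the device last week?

In A, the wh-phrase is extracted from inside an adjunct island (introduced by "although"), which blocks movement.
In B, the extraction path crosses only that-complement boundaries, which are transparent.
So B is grammatical.

B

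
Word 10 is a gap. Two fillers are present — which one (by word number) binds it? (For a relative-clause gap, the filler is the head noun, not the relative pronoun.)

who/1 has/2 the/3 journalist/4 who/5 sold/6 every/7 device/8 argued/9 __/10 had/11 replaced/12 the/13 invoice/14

The marked gap is the subject of "replaced".
Its filler is the fronted wh-phrase "who", at word 1.
(The other dependency links word 4 to a gap after word 5.)

1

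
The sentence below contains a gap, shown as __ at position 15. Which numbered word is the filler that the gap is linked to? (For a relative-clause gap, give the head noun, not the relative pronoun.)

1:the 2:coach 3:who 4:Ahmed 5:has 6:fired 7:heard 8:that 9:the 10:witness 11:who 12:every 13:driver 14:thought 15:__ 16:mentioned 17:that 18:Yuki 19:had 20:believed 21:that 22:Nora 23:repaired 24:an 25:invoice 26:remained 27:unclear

The gap at 15 is the subject of "mentioned", inside a relative clause.
The relative pronoun is "who" (word 11); it is bound by the head noun immediately before it.
Its filler is the head noun "witness", at word 10.

10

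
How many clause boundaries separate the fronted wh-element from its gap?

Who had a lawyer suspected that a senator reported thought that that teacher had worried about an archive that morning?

2

"who" is extracted from the subject of "thought".
Boundaries crossed, outermost first: [that], [Ø] — 2 in total.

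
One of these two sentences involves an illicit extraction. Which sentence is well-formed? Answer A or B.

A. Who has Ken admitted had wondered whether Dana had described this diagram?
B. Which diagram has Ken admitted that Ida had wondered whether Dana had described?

A

In B, the wh-phrase is extracted from inside a wh-island (introduced by "whether"), which blocks movement.
In A, the extraction path crosses only that-complement boundaries, which are transparent.
So A is grammatical.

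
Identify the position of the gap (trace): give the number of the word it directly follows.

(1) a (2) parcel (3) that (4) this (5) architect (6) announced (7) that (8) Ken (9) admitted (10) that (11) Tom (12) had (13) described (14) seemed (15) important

The displaced element is "a parcel" (word 2).
It is linked across 2 clause boundaries (that → that).
It functions as the direct object of "described", so the gap sits immediately after word 13 ("described").
Base order: This architect announced that Ken admitted that Tom had described a parcel.

13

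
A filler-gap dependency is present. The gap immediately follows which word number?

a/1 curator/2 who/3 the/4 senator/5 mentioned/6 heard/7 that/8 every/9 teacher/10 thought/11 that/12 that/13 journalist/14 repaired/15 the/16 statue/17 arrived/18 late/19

6

The displaced element is "a curator" (word 2).
It is linked across 1 clause boundary (Ø).
It functions as the subject of "heard", so the gap sits immediately after word 6 ("mentioned").
Base order: The senator mentioned that a curator heard that every teacher thought that that journalist repaired the statue.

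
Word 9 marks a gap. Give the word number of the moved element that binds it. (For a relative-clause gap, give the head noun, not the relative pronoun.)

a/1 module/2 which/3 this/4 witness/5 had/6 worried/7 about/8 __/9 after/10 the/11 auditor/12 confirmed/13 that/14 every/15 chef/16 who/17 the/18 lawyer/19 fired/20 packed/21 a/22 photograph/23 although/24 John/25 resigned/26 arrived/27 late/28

2

The gap at 9 is the prepositional object of "worried", inside a relative clause.
The relative pronoun is "which" (word 3); it is bound by the head noun immediately before it.
Its filler is the head noun "module", at word 2.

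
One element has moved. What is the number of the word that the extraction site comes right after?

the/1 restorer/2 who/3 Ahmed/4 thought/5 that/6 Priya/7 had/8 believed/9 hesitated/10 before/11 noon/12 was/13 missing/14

9

The displaced element is "the restorer" (word 2).
It is linked across 2 clause boundaries (that → Ø).
It functions as the subject of "hesitated", so the gap sits immediately after word 9 ("believed").
Base order: Ahmed thought that Priya had believed the restorer hesitated before noon.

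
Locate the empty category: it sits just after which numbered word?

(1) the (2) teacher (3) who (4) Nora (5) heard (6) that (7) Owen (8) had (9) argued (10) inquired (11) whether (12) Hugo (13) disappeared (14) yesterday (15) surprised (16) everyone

9

The displaced element is "the teacher" (word 2).
It is linked across 2 clause boundaries (that → Ø).
It functions as the subject of "inquired", so the gap sits immediately after word 9 ("argued").
Base order: Nora heard that Owen had argued that the teacher inquired whether Hugo disappeared yesterday.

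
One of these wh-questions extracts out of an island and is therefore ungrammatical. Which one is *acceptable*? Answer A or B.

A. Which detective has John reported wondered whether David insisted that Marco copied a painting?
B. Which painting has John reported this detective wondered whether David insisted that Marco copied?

In B, the wh-phrase is extracted from inside a wh-island (introduced by "whether"), which blocks movement.
In A, the extraction path crosses only that-complement boundaries, which are transparent.
So A is grammatical.

A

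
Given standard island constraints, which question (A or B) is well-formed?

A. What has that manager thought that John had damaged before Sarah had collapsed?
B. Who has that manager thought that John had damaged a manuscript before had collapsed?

In B, the wh-phrase is extracted from inside an adjunct island (introduced by "before"), which blocks movement.
In A, the extraction path crosses only that-complement boundaries, which are transparent.
So A is grammatical.

A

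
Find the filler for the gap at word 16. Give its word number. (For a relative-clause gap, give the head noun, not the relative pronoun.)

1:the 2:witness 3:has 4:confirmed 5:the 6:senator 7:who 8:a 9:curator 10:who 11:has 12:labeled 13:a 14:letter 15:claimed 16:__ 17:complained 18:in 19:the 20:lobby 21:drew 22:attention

The gap at 16 is the subject of "complained", inside a relative clause.
The relative pronoun is "who" (word 7); it is bound by the head noun immediately before it.
Its filler is the head noun "senator", at word 6.

6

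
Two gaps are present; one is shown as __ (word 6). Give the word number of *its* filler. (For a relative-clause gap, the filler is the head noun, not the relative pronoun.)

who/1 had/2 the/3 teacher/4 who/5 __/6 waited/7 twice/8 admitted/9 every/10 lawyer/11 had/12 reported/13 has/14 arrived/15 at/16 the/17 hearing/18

The marked gap is inside the relative clause, the subject of "waited".
Its filler is the head noun "teacher" (via "who"), at word 4.
(The other dependency links word 1 to a gap after word 13.)

4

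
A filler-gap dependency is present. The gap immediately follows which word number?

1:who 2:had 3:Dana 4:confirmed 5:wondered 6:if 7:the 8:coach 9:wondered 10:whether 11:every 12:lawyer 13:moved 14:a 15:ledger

4

The displaced element is "who" (word 1).
It is linked across 1 clause boundary (Ø).
It functions as the subject of "wondered", so the gap sits immediately after word 4 ("confirmed").
Base order: Dana had confirmed that who wondered if the coach wondered whether every lawyer moved a ledger.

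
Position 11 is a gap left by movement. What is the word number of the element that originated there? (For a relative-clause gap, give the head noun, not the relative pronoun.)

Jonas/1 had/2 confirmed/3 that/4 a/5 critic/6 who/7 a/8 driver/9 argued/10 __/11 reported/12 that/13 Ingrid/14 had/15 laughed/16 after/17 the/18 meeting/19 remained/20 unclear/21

The gap at 11 is the subject of "reported", inside a relative clause.
The relative pronoun is "who" (word 7); it is bound by the head noun immediately before it.
Its filler is the head noun "critic", at word 6.

6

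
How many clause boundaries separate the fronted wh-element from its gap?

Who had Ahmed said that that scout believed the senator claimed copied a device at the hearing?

3

"who" is extracted from the subject of "copied".
Boundaries crossed, outermost first: [that], [Ø], [Ø] — 3 in total.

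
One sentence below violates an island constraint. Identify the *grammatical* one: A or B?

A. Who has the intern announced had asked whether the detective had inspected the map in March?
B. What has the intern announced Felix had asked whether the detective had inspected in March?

In B, the wh-phrase is extracted from inside a wh-island (introduced by "whether"), which blocks movement.
In A, the extraction path crosses only that-complement boundaries, which are transparent.
So A is grammatical.

A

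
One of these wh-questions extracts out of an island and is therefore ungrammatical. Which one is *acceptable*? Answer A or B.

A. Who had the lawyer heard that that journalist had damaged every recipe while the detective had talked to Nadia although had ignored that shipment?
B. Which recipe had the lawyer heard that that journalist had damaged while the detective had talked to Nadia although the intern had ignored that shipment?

In A, the wh-phrase is extracted from inside an adjunct island (introduced by "while"), which blocks movement.
In B, the extraction path crosses only that-complement boundaries, which are transparent.
So B is grammatical.

B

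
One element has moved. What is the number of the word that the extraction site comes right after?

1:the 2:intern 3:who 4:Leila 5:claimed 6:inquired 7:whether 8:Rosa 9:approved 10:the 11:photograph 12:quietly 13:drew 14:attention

The displaced element is "the intern" (word 2).
It is linked across 1 clause boundary (Ø).
It functions as the subject of "inquired", so the gap sits immediately after word 5 ("claimed").
Base order: Leila claimed that the intern inquired whether Rosa approved the photograph quietly.

5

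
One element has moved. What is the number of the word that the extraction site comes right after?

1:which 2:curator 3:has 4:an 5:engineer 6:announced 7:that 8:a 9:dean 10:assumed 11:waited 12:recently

10

The displaced element is "which curator" (word 2).
It is linked across 2 clause boundaries (that → Ø).
It functions as the subject of "waited", so the gap sits immediately after word 10 ("assumed").
Base order: An engineer has announced that a dean assumed that which curator waited recently.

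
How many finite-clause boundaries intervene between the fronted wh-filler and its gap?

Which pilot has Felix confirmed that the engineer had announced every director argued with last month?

"which pilot" is extracted from the PP object of "argued".
Boundaries crossed, outermost first: [that], [Ø] — 2 in total.

2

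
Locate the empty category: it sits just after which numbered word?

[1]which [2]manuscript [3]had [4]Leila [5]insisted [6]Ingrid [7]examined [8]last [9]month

The displaced element is "which manuscript" (word 2).
It is linked across 1 clause boundary (Ø).
It functions as the direct object of "examined", so the gap sits immediately after word 7 ("examined").
Base order: Leila had insisted Ingrid examined which manuscript last month.

7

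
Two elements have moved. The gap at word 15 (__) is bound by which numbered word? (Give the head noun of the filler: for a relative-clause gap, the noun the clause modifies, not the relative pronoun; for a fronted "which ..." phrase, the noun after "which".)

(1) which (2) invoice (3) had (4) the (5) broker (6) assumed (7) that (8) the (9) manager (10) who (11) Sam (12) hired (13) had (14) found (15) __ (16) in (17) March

The marked gap is the direct object of "found".
Its filler is the fronted wh-phrase "which invoice", at word 2.
(The other dependency links word 9 to a gap after word 12.)

2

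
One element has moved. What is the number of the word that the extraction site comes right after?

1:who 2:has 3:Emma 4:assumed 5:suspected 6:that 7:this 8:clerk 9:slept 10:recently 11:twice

4

The displaced element is "who" (word 1).
It is linked across 1 clause boundary (Ø).
It functions as the subject of "suspected", so the gap sits immediately after word 4 ("assumed").
Base order: Emma has assumed that who suspected that this clerk slept recently twice.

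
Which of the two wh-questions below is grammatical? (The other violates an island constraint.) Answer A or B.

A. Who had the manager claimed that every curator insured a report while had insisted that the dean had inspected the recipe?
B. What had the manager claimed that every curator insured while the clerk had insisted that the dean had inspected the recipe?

In A, the wh-phrase is extracted from inside an adjunct island (introduced by "while"), which blocks movement.
In B, the extraction path crosses only that-complement boundaries, which are transparent.
So B is grammatical.

B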